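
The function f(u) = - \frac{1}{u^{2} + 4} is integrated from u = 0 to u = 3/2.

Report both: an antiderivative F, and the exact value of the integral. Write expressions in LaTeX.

A first test for any F(u): its u-derivative must equal f(u) identically.
F(u) = - \frac{\operatorname{atan}{\left(\frac{u}{2} \right)}}{2} is an antiderivative of f.
Check: d/du[- \frac{\operatorname{atan}{\left(\frac{u}{2} \right)}}{2}] = - \frac{1}{u^{2} + 4} = f(u).
F(3/2) = - \frac{\operatorname{atan}{\left(\frac{3}{4} \right)}}{2}; F(0) = 0.
Integral = F(3/2) - F(0) = - \frac{\operatorname{atan}{\left(\frac{3}{4} \right)}}{2}.

Antiderivative: F(u) = - \frac{\operatorname{atan}{\left(\frac{u}{2} \right)}}{2}; value = - \frac{\operatorname{atan}{\left(\frac{3}{4} \right)}}{2}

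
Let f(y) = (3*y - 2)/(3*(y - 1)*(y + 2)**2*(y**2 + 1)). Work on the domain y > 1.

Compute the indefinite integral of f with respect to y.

F(y) = log(y - 1)/54 + 91*log(y + 2)/675 - 23*log(y**2 + 1)/300 + 11*atan(y)/150 - 8/(45*y + 90) + C

Factor the denominator (3*(y - 1)*(y + 2)**2*(y**2 + 1)) and decompose: f = -(23*y - 11)/(150*(y**2 + 1)) + 91/(675*(y + 2)) + 8/(45*(y + 2)**2) + 1/(54*(y - 1)); each piece integrates to a log, atan, or power term.
Check: d/dy[log(y - 1)/54 + 91*log(y + 2)/675 - 23*log(y**2 + 1)/300 + 11*atan(y)/150 - 8/(45*y + 90)] = (3*y - 2)/(3*y**5 + 9*y**4 + 3*y**3 - 3*y**2 - 12), which equals f(y).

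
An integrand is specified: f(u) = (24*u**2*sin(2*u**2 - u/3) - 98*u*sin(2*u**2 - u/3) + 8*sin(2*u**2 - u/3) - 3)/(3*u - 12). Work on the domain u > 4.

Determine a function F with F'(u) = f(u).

An antiderivative is F(u) = -log(3*u/2 - 6) - 2*cos(2*u**2 - u/3).

Check any antiderivative F(u) by computing F'(u) and comparing it with f(u).
Check: d/du[-log(3*u/2 - 6) - 2*cos(2*u**2 - u/3)] = (24*u**2*sin(2*u**2 - u/3) - 98*u*sin(2*u**2 - u/3) + 8*sin(2*u**2 - u/3) - 3)/(3*u - 12) = f(u).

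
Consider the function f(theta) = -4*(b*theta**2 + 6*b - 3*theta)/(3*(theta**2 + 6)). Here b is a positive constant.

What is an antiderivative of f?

Any candidate F(theta) must reproduce f(theta) exactly when differentiated.
Check: d/dtheta[-4*b*theta/3 + 2*log(theta**2/2 + 3)] = (-4*b*theta**2 - 24*b + 12*theta)/(3*theta**2 + 18), which equals f(theta).

An antiderivative is F(theta) = -4*b*theta/3 + 2*log(theta**2/2 + 3).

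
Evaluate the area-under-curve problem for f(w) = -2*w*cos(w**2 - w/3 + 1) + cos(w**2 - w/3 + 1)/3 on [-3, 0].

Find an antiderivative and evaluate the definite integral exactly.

f matches the chain-rule pattern g'(h)*h' with inner function h(w) = w**2 - w/3 + 1; substituting u = h(w) collapses the integral.
F(w) = -sin(w**2 - w/3 + 1) is an antiderivative of f.
Check: d/dw[-sin(w**2 - w/3 + 1)] = -2*w*cos(w**2 - w/3 + 1) + cos(w**2 - w/3 + 1)/3 = f(w).
F(0) = -sin(1); F(-3) = -sin(11).
Integral = F(0) - F(-3) = sin(11) - sin(1).

Antiderivative: F(w) = -sin(w**2 - w/3 + 1); value = sin(11) - sin(1)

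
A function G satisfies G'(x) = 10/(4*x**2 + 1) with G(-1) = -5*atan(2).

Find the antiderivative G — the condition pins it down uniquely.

G(x) = 5*atan(2*x)

The proposed G(x) is checked by its d/dx: the result must match the given G'(x).
A general antiderivative is 5*atan(2*x) + C.
The condition gives C = -5*atan(2) - (-5*atan(2)) = 0.
So G(x) = 5*atan(2*x).
Check: d/dx[5*atan(2*x)] = 10/(4*x**2 + 1) = G'(x).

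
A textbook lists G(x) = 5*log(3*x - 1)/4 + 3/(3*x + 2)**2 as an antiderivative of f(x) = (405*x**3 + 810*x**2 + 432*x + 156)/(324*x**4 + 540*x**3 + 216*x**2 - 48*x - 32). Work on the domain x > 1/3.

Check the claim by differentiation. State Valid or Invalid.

Invalid: d/dx[G] - f = -9/(27*x**3 + 54*x**2 + 36*x + 8), which is not 0.

d/dx[G] = (405*x**3 + 810*x**2 + 324*x + 192)/(324*x**4 + 540*x**3 + 216*x**2 - 48*x - 32)
d/dx[G] - f(x) = -9/(27*x**3 + 54*x**2 + 36*x + 8) != 0.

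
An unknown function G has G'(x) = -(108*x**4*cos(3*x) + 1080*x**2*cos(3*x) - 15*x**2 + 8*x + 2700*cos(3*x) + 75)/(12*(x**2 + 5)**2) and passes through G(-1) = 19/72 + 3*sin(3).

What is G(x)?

G(x) = (1/3 - 5*x/4)/(x**2 + 5) - 3*sin(3*x)

A candidate passes only if d/dx[G] lands on the given G'(x) exactly.
A general antiderivative is (1/3 - 5*x/4)/(x**2 + 5) - 3*sin(3*x) + C.
The condition gives C = 19/72 + 3*sin(3) - (19/72 + 3*sin(3)) = 0.
So G(x) = (1/3 - 5*x/4)/(x**2 + 5) - 3*sin(3*x).
Check: d/dx[(1/3 - 5*x/4)/(x**2 + 5) - 3*sin(3*x)] = (-108*x**4*cos(3*x) - 1080*x**2*cos(3*x) + 15*x**2 - 8*x - 2700*cos(3*x) - 75)/(12*x**4 + 120*x**2 + 300), which equals G'(x).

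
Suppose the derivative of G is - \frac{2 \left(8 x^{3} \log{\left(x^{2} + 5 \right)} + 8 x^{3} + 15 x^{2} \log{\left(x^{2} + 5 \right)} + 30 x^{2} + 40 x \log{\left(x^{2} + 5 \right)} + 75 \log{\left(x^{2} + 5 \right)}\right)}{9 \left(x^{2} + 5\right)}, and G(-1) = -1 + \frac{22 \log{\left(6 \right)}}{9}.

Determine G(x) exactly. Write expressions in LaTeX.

G(x) = - \frac{4 \left(\frac{2 x^{2}}{3} + \frac{5 x}{2}\right) \log{\left(x^{2} + 5 \right)}}{3} - 1

G'(x) has the shape u'v + uv' for u = - \frac{8 x^{2}}{9} - \frac{10 x}{3} and v = \log{\left(x^{2} + 5 \right)} — it is the derivative of the product u*v.
A general antiderivative is - \frac{4 \left(\frac{2 x^{2}}{3} + \frac{5 x}{2}\right) \log{\left(x^{2} + 5 \right)}}{3} + C.
The condition gives C = -1 + \frac{22 \log{\left(6 \right)}}{9} - (\frac{22 \log{\left(6 \right)}}{9}) = -1.
So G(x) = - \frac{4 \left(\frac{2 x^{2}}{3} + \frac{5 x}{2}\right) \log{\left(x^{2} + 5 \right)}}{3} - 1.
Check: d/dx[- \frac{4 \left(\frac{2 x^{2}}{3} + \frac{5 x}{2}\right) \log{\left(x^{2} + 5 \right)}}{3} - 1] = \frac{- 16 x^{3} \log{\left(x^{2} + 5 \right)} - 16 x^{3} - 30 x^{2} \log{\left(x^{2} + 5 \right)} - 60 x^{2} - 80 x \log{\left(x^{2} + 5 \right)} - 150 \log{\left(x^{2} + 5 \right)}}{9 x^{2} + 45}, which equals G'(x).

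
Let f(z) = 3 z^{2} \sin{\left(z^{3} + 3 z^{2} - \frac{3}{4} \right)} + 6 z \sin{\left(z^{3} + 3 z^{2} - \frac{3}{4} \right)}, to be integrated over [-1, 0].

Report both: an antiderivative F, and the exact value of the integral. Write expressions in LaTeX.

f matches the chain-rule pattern g'(h)*h' with inner function h(z) = z^{3} + 3 z^{2} - \frac{3}{4}; substituting u = h(z) collapses the integral.
F(z) = - \cos{\left(z^{3} + 3 z^{2} - \frac{3}{4} \right)} is an antiderivative of f.
Check: d/dz[- \cos{\left(z^{3} + 3 z^{2} - \frac{3}{4} \right)}] = 3 z^{2} \sin{\left(z^{3} + 3 z^{2} - \frac{3}{4} \right)} + 6 z \sin{\left(z^{3} + 3 z^{2} - \frac{3}{4} \right)} = f(z).
F(0) = - \cos{\left(\frac{3}{4} \right)}; F(-1) = - \cos{\left(\frac{5}{4} \right)}.
Integral = F(0) - F(-1) = - \cos{\left(\frac{3}{4} \right)} + \cos{\left(\frac{5}{4} \right)}.

Antiderivative: F(z) = - \cos{\left(z^{3} + 3 z^{2} - \frac{3}{4} \right)}; value = - \cos{\left(\frac{3}{4} \right)} + \cos{\left(\frac{5}{4} \right)}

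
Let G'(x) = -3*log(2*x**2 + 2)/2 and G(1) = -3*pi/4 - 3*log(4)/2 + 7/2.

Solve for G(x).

Recover the given G'(x) by differentiating a candidate G(x); any mismatch rules it out.
A general antiderivative is -3*x*log(2*x**2 + 2)/2 + 3*x - 3*atan(x) + C.
The condition gives C = -3*pi/4 - 3*log(4)/2 + 7/2 - (-3*pi/4 - 3*log(4)/2 + 3) = 1/2.
So G(x) = -3*x*log(2*x**2 + 2)/2 + 3*x - 3*atan(x) + 1/2.
Check: d/dx[-3*x*log(2*x**2 + 2)/2 + 3*x - 3*atan(x) + 1/2] = -3*log(x**2 + 1)/2 - 3*log(2)/2, which equals G'(x).

G(x) = -3*x*log(2*x**2 + 2)/2 + 3*x - 3*atan(x) + 1/2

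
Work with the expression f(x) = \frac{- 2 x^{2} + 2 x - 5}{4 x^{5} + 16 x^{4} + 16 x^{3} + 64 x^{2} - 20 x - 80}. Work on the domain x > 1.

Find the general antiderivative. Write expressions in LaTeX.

F(x) = - \frac{\log{\left(x - 1 \right)}}{48} + \frac{\log{\left(x + 1 \right)}}{16} - \frac{\log{\left(x + 4 \right)}}{28} - \frac{\log{\left(x^{2} + 5 \right)}}{336} - \frac{\sqrt{5} \operatorname{atan}{\left(\frac{\sqrt{5} x}{5} \right)}}{84} + C

The denominator factors as 4 \left(x - 1\right) \left(x + 1\right) \left(x + 4\right) \left(x^{2} + 5\right); partial fractions split f into directly integrable pieces: - \frac{x + 10}{168 \left(x^{2} + 5\right)} - \frac{1}{28 \left(x + 4\right)} + \frac{1}{16 \left(x + 1\right)} - \frac{1}{48 \left(x - 1\right)}.
Check: d/dx[- \frac{\log{\left(x - 1 \right)}}{48} + \frac{\log{\left(x + 1 \right)}}{16} - \frac{\log{\left(x + 4 \right)}}{28} - \frac{\log{\left(x^{2} + 5 \right)}}{336} - \frac{\sqrt{5} \operatorname{atan}{\left(\frac{\sqrt{5} x}{5} \right)}}{84}] = \frac{- 2 x^{2} + 2 x - 5}{4 x^{5} + 16 x^{4} + 16 x^{3} + 64 x^{2} - 20 x - 80} = f(x).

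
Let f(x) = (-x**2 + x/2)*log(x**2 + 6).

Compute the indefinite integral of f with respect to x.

For F(x) to be correct the identity F'(x) - f(x) = 0 must hold.
Check: d/dx[(8*x**3 + 3*x**2*(3 - 4*x)*log(x**2 + 6) - 9*x**2 - 144*x + 54*log(x**2 + 6) + 144*sqrt(6)*atan(sqrt(6)*x/6))/36] = -x**2*log(x**2 + 6) + x*log(x**2 + 6)/2, which equals f(x).

F(x) = (8*x**3 + 3*x**2*(3 - 4*x)*log(x**2 + 6) - 9*x**2 - 144*x + 54*log(x**2 + 6) + 144*sqrt(6)*atan(sqrt(6)*x/6))/36 + C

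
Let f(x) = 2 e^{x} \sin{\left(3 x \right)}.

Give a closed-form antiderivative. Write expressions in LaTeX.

Since d/dx undoes antidifferentiation here, F'(x) = f(x) is required of F(x).
Check: d/dx[\frac{\left(\sin{\left(3 x \right)} - 3 \cos{\left(3 x \right)}\right) e^{x}}{5}] = 2 e^{x} \sin{\left(3 x \right)} = f(x).

An antiderivative is F(x) = \frac{\left(\sin{\left(3 x \right)} - 3 \cos{\left(3 x \right)}\right) e^{x}}{5}.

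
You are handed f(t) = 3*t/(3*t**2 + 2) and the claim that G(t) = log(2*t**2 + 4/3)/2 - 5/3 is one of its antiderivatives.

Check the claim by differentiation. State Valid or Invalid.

d/dt[G] = 3*t/(3*t**2 + 2)
This equals f(t) exactly, so the claim holds.

Valid - the claim checks out under differentiation.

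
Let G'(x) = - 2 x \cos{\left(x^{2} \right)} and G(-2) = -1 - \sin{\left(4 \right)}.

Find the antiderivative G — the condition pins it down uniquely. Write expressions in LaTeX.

G(x) = - \sin{\left(x^{2} \right)} - 1

Whatever form G(x) takes, its d/dx must return the stated G'(x).
A general antiderivative is - \sin{\left(x^{2} \right)} + C.
The condition gives C = -1 - \sin{\left(4 \right)} - (- \sin{\left(4 \right)}) = -1.
So G(x) = - \sin{\left(x^{2} \right)} - 1.
Check: d/dx[- \sin{\left(x^{2} \right)} - 1] = - 2 x \cos{\left(x^{2} \right)} = G'(x).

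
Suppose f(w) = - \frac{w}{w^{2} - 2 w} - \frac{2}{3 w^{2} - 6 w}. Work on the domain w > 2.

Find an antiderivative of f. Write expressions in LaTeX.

Factor the denominator (3 w \left(w - 2\right)) and decompose: f = - \frac{4}{3 \left(w - 2\right)} + \frac{1}{3 w}; each piece integrates to a log, atan, or power term.
Check: d/dw[\frac{\log{\left(w \right)} - 4 \log{\left(w - 2 \right)}}{3}] = \frac{- 3 w - 2}{3 w^{2} - 6 w}, which equals f(w).

An antiderivative is F(w) = \frac{\log{\left(w \right)} - 4 \log{\left(w - 2 \right)}}{3}.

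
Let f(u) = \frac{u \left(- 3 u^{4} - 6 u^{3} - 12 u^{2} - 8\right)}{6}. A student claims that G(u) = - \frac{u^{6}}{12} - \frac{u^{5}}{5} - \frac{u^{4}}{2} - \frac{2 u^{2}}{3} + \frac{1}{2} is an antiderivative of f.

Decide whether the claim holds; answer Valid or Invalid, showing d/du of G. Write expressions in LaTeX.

Valid - differentiating G returns exactly f.

d/du[G] = - \frac{u^{5}}{2} - u^{4} - 2 u^{3} - \frac{4 u}{3}
This equals f(u) exactly, so the claim holds.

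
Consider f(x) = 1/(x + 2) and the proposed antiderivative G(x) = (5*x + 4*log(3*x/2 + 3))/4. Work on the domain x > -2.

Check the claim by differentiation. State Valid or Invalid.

d/dx[G] = (5*x + 14)/(4*x + 8)
d/dx[G] - f(x) = 5/4 != 0.

Invalid: d/dx[G] - f = 5/4, which is not 0.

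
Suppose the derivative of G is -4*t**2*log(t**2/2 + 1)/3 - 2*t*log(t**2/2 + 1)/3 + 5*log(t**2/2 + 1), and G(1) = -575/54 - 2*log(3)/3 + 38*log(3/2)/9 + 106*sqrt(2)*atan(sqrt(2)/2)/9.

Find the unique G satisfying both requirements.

G(t) = 8*t**3/27 + t**2/3 - 106*t/9 + (-4*t**3/9 - t**2/3 + 5*t)*log(t**2/2 + 1) - 2*log(t**2 + 2)/3 + 106*sqrt(2)*atan(sqrt(2)*t/2)/9 + 1/2

Integrate term by term and add the pieces.
A general antiderivative is 8*t**3/27 + t**2/3 - 106*t/9 + (-4*t**3/9 - t**2/3 + 5*t)*log(t**2/2 + 1) - 2*log(t**2 + 2)/3 + 106*sqrt(2)*atan(sqrt(2)*t/2)/9 + C.
The condition gives C = -575/54 - 2*log(3)/3 + 38*log(3/2)/9 + 106*sqrt(2)*atan(sqrt(2)/2)/9 - (-301/27 - 2*log(3)/3 + 38*log(3/2)/9 + 106*sqrt(2)*atan(sqrt(2)/2)/9) = 1/2.
So G(t) = 8*t**3/27 + t**2/3 - 106*t/9 + (-4*t**3/9 - t**2/3 + 5*t)*log(t**2/2 + 1) - 2*log(t**2 + 2)/3 + 106*sqrt(2)*atan(sqrt(2)*t/2)/9 + 1/2.
Check: d/dt[8*t**3/27 + t**2/3 - 106*t/9 + (-4*t**3/9 - t**2/3 + 5*t)*log(t**2/2 + 1) - 2*log(t**2 + 2)/3 + 106*sqrt(2)*atan(sqrt(2)*t/2)/9 + 1/2] = -4*t**2*log(t**2/2 + 1)/3 - 2*t*log(t**2/2 + 1)/3 + 5*log(t**2/2 + 1) = G'(t).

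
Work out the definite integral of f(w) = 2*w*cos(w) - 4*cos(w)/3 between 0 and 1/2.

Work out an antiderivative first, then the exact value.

Integrate term by term and add the pieces.
F(w) = 2*w*sin(w) - 4*sin(w)/3 + 2*cos(w) is an antiderivative of f.
Check: d/dw[2*w*sin(w) - 4*sin(w)/3 + 2*cos(w)] = 2*w*cos(w) - 4*cos(w)/3 = f(w).
F(1/2) = -sin(1/2)/3 + 2*cos(1/2); F(0) = 2.
Integral = F(1/2) - F(0) = -2 - sin(1/2)/3 + 2*cos(1/2).

Antiderivative: F(w) = 2*w*sin(w) - 4*sin(w)/3 + 2*cos(w); value = -2 - sin(1/2)/3 + 2*cos(1/2)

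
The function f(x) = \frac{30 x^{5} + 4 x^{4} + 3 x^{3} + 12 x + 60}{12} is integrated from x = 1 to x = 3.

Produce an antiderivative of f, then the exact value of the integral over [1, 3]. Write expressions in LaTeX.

Antiderivative: F(x) = \frac{x \left(100 x^{5} + 16 x^{4} + 15 x^{3} + 120 x + 1200\right)}{240}; value = \frac{5077}{15}

Any candidate F(x) must reproduce f(x) exactly when differentiated.
F(x) = \frac{x \left(100 x^{5} + 16 x^{4} + 15 x^{3} + 120 x + 1200\right)}{240} is an antiderivative of f.
Check: d/dx[\frac{x \left(100 x^{5} + 16 x^{4} + 15 x^{3} + 120 x + 1200\right)}{240}] = \frac{5 x^{5}}{2} + \frac{x^{4}}{3} + \frac{x^{3}}{4} + x + 5, which equals f(x).
F(3) = \frac{27561}{80}; F(1) = \frac{1451}{240}.
Integral = F(3) - F(1) = \frac{5077}{15}.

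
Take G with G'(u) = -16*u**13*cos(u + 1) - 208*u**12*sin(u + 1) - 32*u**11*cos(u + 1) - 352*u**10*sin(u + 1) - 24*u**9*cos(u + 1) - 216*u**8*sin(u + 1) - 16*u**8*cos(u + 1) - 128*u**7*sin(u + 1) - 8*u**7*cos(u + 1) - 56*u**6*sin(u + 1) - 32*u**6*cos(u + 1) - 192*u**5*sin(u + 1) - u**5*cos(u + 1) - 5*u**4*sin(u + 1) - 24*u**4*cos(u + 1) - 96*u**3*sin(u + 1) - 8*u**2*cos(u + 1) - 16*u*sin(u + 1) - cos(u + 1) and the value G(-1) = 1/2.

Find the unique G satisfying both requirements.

G(u) = (-2*(2*u**2 + 1)**4*(u**5 + 1)*sin(u + 1) + 1)/2

Integrate term by term and add the pieces.
A general antiderivative is -(2*u**2 + 1)**4*(u**5 + 1)*sin(u + 1) + C.
The condition gives C = 1/2 - (0) = 1/2.
So G(u) = (-2*(2*u**2 + 1)**4*(u**5 + 1)*sin(u + 1) + 1)/2.
Check: d/du[(-2*(2*u**2 + 1)**4*(u**5 + 1)*sin(u + 1) + 1)/2] = -16*u**13*cos(u + 1) - 208*u**12*sin(u + 1) - 32*u**11*cos(u + 1) - 352*u**10*sin(u + 1) - 24*u**9*cos(u + 1) - 216*u**8*sin(u + 1) - 16*u**8*cos(u + 1) - 128*u**7*sin(u + 1) - 8*u**7*cos(u + 1) - 56*u**6*sin(u + 1) - 32*u**6*cos(u + 1) - 192*u**5*sin(u + 1) - u**5*cos(u + 1) - 5*u**4*sin(u + 1) - 24*u**4*cos(u + 1) - 96*u**3*sin(u + 1) - 8*u**2*cos(u + 1) - 16*u*sin(u + 1) - cos(u + 1) = G'(u).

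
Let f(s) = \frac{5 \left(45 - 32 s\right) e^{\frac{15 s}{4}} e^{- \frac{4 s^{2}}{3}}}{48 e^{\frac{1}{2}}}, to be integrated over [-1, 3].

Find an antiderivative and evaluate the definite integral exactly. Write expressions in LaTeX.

Recognize the product-rule pattern: f = u'v + uv' with u = \frac{5 e^{3 s}}{4}, v = e^{- \frac{4 s^{2}}{3} + \frac{3 s}{4} - \frac{1}{2}}, so integration by parts undoes it.
F(s) = \frac{5 e^{\frac{15 s}{4}} e^{- \frac{4 s^{2}}{3}}}{4 e^{\frac{1}{2}}} is an antiderivative of f.
Check: d/ds[\frac{5 e^{\frac{15 s}{4}} e^{- \frac{4 s^{2}}{3}}}{4 e^{\frac{1}{2}}}] = \frac{\left(- 160 s e^{\frac{15 s}{4}} + 225 e^{\frac{15 s}{4}}\right) e^{- \frac{4 s^{2}}{3}}}{48 e^{\frac{1}{2}}}, which equals f(s).
F(3) = \frac{5}{4 e^{\frac{5}{4}}}; F(-1) = \frac{5}{4 e^{\frac{67}{12}}}.
Integral = F(3) - F(-1) = - \frac{5}{4 e^{\frac{67}{12}}} + \frac{5}{4 e^{\frac{5}{4}}}.

Antiderivative: F(s) = \frac{5 e^{\frac{15 s}{4}} e^{- \frac{4 s^{2}}{3}}}{4 e^{\frac{1}{2}}}; value = - \frac{5}{4 e^{\frac{67}{12}}} + \frac{5}{4 e^{\frac{5}{4}}}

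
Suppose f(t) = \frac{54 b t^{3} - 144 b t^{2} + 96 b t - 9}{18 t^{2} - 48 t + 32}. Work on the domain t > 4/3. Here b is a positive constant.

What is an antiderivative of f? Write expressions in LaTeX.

An antiderivative is F(t) = \frac{9 b t^{3} - 12 b t^{2} + 3}{6 t - 8}.

Whatever form F(t) takes, F'(t) = f(t) is non-negotiable.
Check: d/dt[\frac{9 b t^{3} - 12 b t^{2} + 3}{6 t - 8}] = \frac{54 b t^{3} - 144 b t^{2} + 96 b t - 9}{18 t^{2} - 48 t + 32} = f(t).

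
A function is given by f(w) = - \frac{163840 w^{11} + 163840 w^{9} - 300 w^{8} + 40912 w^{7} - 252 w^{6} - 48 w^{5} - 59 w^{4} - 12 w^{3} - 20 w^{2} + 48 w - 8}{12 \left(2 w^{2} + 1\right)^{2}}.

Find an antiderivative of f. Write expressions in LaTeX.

Check any antiderivative F(w) by computing F'(w) and comparing it with f(w).
Check: d/dw[- \frac{1280 w^{8}}{3} + \frac{5 w^{5}}{4} + \frac{w^{4}}{4} - \frac{w^{3}}{3} + \frac{2 w}{3} + \frac{2}{4 w^{2} + 2}] = \frac{- 163840 w^{11} - 163840 w^{9} + 300 w^{8} - 40912 w^{7} + 252 w^{6} + 48 w^{5} + 59 w^{4} + 12 w^{3} + 20 w^{2} - 48 w + 8}{48 w^{4} + 48 w^{2} + 12}, which equals f(w).

An antiderivative is F(w) = - \frac{1280 w^{8}}{3} + \frac{5 w^{5}}{4} + \frac{w^{4}}{4} - \frac{w^{3}}{3} + \frac{2 w}{3} + \frac{2}{4 w^{2} + 2}.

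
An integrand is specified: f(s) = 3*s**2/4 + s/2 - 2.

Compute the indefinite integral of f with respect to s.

The integrand splits into summands that can be handled one at a time.
Check: d/ds[s*(s**2 + s - 8)/4] = 3*s**2/4 + s/2 - 2 = f(s).

F(s) = s*(s**2 + s - 8)/4 + C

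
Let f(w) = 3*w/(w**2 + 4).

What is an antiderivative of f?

An antiderivative is F(w) = 3*log(w**2 + 4)/2.

f matches the chain-rule pattern g'(h)*h' with inner function h(w) = w**2 + 4; substituting u = h(w) collapses the integral.
Check: d/dw[3*log(w**2 + 4)/2] = 3*w/(w**2 + 4) = f(w).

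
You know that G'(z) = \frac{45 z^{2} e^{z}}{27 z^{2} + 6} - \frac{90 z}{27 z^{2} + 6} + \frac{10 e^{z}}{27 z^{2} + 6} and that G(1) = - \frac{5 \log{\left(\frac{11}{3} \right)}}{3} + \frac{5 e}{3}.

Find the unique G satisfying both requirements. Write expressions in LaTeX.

The integrand splits into summands that can be handled one at a time.
A general antiderivative is \frac{5 e^{z}}{3} - \frac{5 \log{\left(3 z^{2} + \frac{2}{3} \right)}}{3} + C.
The condition gives C = - \frac{5 \log{\left(\frac{11}{3} \right)}}{3} + \frac{5 e}{3} - (- \frac{5 \log{\left(\frac{11}{3} \right)}}{3} + \frac{5 e}{3}) = 0.
So G(z) = \frac{5 \left(e^{z} - \log{\left(3 z^{2} + \frac{2}{3} \right)}\right)}{3}.
Check: d/dz[\frac{5 \left(e^{z} - \log{\left(3 z^{2} + \frac{2}{3} \right)}\right)}{3}] = \frac{45 z^{2} e^{z} - 90 z + 10 e^{z}}{27 z^{2} + 6}, which equals G'(z).

G(z) = \frac{5 \left(e^{z} - \log{\left(3 z^{2} + \frac{2}{3} \right)}\right)}{3}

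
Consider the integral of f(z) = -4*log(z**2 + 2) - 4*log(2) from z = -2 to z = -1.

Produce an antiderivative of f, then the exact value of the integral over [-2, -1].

Check any antiderivative F(z) by computing F'(z) and comparing it with f(z).
F(z) = -4*z*log(2*z**2 + 4) + 8*z - 8*sqrt(2)*atan(sqrt(2)*z/2) is an antiderivative of f.
Check: d/dz[-4*z*log(2*z**2 + 4) + 8*z - 8*sqrt(2)*atan(sqrt(2)*z/2)] = -4*log(z**2 + 2) - 4*log(2) = f(z).
F(-1) = -8 + 8*sqrt(2)*atan(sqrt(2)/2) + 4*log(6); F(-2) = -16 + 8*sqrt(2)*atan(sqrt(2)) + 8*log(12).
Integral = F(-1) - F(-2) = -8*log(12) - 8*sqrt(2)*atan(sqrt(2)) + 8*sqrt(2)*atan(sqrt(2)/2) + 4*log(6) + 8.

Antiderivative: F(z) = -4*z*log(2*z**2 + 4) + 8*z - 8*sqrt(2)*atan(sqrt(2)*z/2); value = -8*log(12) - 8*sqrt(2)*atan(sqrt(2)) + 8*sqrt(2)*atan(sqrt(2)/2) + 4*log(6) + 8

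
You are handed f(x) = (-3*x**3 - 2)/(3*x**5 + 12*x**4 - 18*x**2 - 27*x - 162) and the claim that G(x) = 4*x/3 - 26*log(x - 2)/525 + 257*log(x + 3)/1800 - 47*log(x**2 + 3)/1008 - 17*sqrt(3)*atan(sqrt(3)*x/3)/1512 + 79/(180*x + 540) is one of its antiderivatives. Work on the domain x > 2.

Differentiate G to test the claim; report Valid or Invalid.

Invalid: d/dx[G] - f = 4/3, which is not 0.

d/dx[G] = (4*x**5 + 16*x**4 - 3*x**3 - 24*x**2 - 36*x - 218)/(3*x**5 + 12*x**4 - 18*x**2 - 27*x - 162)
d/dx[G] - f(x) = 4/3 != 0.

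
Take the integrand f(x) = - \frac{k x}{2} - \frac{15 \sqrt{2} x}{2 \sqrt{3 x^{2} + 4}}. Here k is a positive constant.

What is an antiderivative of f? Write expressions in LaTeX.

An antiderivative is F(x) = - \frac{k x^{2} + 10 \sqrt{2} \sqrt{3 x^{2} + 4}}{4}.

Integrate term by term and add the pieces.
Check: d/dx[- \frac{k x^{2} + 10 \sqrt{2} \sqrt{3 x^{2} + 4}}{4}] = \frac{- k x \sqrt{3 x^{2} + 4} - 15 \sqrt{2} x}{2 \sqrt{3 x^{2} + 4}}, which equals f(x).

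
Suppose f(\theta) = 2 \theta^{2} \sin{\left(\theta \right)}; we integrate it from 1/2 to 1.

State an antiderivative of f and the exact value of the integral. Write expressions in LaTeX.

Antiderivative: F(\theta) = - 2 \theta^{2} \cos{\left(\theta \right)} + 4 \theta \sin{\left(\theta \right)} + 4 \cos{\left(\theta \right)}; value = - \frac{7 \cos{\left(\frac{1}{2} \right)}}{2} - 2 \sin{\left(\frac{1}{2} \right)} + 2 \cos{\left(1 \right)} + 4 \sin{\left(1 \right)}

Recover f(\theta) by differentiating a candidate F(\theta); any mismatch rules it out.
F(\theta) = - 2 \theta^{2} \cos{\left(\theta \right)} + 4 \theta \sin{\left(\theta \right)} + 4 \cos{\left(\theta \right)} is an antiderivative of f.
Check: d/d\theta[- 2 \theta^{2} \cos{\left(\theta \right)} + 4 \theta \sin{\left(\theta \right)} + 4 \cos{\left(\theta \right)}] = 2 \theta^{2} \sin{\left(\theta \right)} = f(\theta).
F(1) = 2 \cos{\left(1 \right)} + 4 \sin{\left(1 \right)}; F(1/2) = 2 \sin{\left(\frac{1}{2} \right)} + \frac{7 \cos{\left(\frac{1}{2} \right)}}{2}.
Integral = F(1) - F(1/2) = - \frac{7 \cos{\left(\frac{1}{2} \right)}}{2} - 2 \sin{\left(\frac{1}{2} \right)} + 2 \cos{\left(1 \right)} + 4 \sin{\left(1 \right)}.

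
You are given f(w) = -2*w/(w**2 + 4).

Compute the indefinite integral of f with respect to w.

f matches the chain-rule pattern g'(h)*h' with inner function h(w) = w**2/2 + 2; substituting u = h(w) collapses the integral.
Check: d/dw[-log(w**2/2 + 2)] = -2*w/(w**2 + 4) = f(w).

F(w) = -log(w**2/2 + 2) + C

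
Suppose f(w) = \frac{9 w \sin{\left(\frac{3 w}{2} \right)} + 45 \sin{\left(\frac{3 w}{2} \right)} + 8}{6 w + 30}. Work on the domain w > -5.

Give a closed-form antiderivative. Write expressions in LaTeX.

Any candidate F(w) must reproduce f(w) exactly when differentiated.
Check: d/dw[\frac{4 \log{\left(w + 5 \right)}}{3} - \cos{\left(\frac{3 w}{2} \right)}] = \frac{9 w \sin{\left(\frac{3 w}{2} \right)} + 45 \sin{\left(\frac{3 w}{2} \right)} + 8}{6 w + 30} = f(w).

An antiderivative is F(w) = \frac{4 \log{\left(w + 5 \right)}}{3} - \cos{\left(\frac{3 w}{2} \right)}.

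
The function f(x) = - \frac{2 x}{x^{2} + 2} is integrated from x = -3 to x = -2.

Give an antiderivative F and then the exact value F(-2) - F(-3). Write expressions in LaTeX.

The substitution u = 3 x^{2} + 6 works: f is exactly (dF/du)*(du/dx) for that inner function.
F(x) = - \log{\left(3 x^{2} + 6 \right)} is an antiderivative of f.
Check: d/dx[- \log{\left(3 x^{2} + 6 \right)}] = - \frac{2 x}{x^{2} + 2} = f(x).
F(-2) = - \log{\left(18 \right)}; F(-3) = - \log{\left(33 \right)}.
Integral = F(-2) - F(-3) = - \log{\left(18 \right)} + \log{\left(33 \right)}.

Antiderivative: F(x) = - \log{\left(3 x^{2} + 6 \right)}; value = - \log{\left(18 \right)} + \log{\left(33 \right)}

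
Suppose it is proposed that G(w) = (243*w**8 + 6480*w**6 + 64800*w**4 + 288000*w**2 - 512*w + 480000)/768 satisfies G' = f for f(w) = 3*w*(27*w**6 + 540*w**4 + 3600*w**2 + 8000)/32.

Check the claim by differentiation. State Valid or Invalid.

Invalid: d/dw[G] - f = -2/3, which is not 0.

d/dw[G] = 81*w**7/32 + 405*w**5/8 + 675*w**3/2 + 750*w - 2/3
d/dw[G] - f(w) = -2/3 != 0.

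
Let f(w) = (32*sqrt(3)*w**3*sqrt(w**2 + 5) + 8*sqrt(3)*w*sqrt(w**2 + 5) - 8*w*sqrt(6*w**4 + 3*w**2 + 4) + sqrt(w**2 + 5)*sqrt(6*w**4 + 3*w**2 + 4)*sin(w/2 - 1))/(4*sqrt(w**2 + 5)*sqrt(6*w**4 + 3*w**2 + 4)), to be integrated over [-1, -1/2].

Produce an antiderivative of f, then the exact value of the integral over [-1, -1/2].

Antiderivative: F(w) = (-12*sqrt(w**2 + 5) + 4*sqrt(3)*sqrt(6*w**4 + 3*w**2 + 4) - 3*cos(w/2 - 1))/6; value = -sqrt(21) - 2*sqrt(39)/3 - cos(5/4)/2 + cos(3/2)/2 + sqrt(246)/6 + 2*sqrt(6)

A first test for any F(w): its w-derivative must equal f(w) identically.
F(w) = (-12*sqrt(w**2 + 5) + 4*sqrt(3)*sqrt(6*w**4 + 3*w**2 + 4) - 3*cos(w/2 - 1))/6 is an antiderivative of f.
Check: d/dw[(-12*sqrt(w**2 + 5) + 4*sqrt(3)*sqrt(6*w**4 + 3*w**2 + 4) - 3*cos(w/2 - 1))/6] = (32*sqrt(3)*w**3*sqrt(w**2 + 5) + 8*sqrt(3)*w*sqrt(w**2 + 5) - 8*w*sqrt(6*w**4 + 3*w**2 + 4) + sqrt(w**2 + 5)*sqrt(6*w**4 + 3*w**2 + 4)*sin(w/2 - 1))/(4*sqrt(w**2 + 5)*sqrt(6*w**4 + 3*w**2 + 4)) = f(w).
F(-1/2) = -sqrt(21) - cos(5/4)/2 + sqrt(246)/6; F(-1) = -2*sqrt(6) - cos(3/2)/2 + 2*sqrt(39)/3.
Integral = F(-1/2) - F(-1) = -sqrt(21) - 2*sqrt(39)/3 - cos(5/4)/2 + cos(3/2)/2 + sqrt(246)/6 + 2*sqrt(6).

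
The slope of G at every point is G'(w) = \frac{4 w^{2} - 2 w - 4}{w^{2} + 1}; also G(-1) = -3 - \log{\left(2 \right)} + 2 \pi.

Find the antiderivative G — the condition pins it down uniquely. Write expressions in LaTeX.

G(w) = 4 w - \log{\left(w^{2} + 1 \right)} - 8 \operatorname{atan}{\left(w \right)} + 1

Any candidate G(w) must reproduce the stated G'(w) exactly.
A general antiderivative is 4 w - \log{\left(w^{2} + 1 \right)} - 8 \operatorname{atan}{\left(w \right)} + C.
The condition gives C = -3 - \log{\left(2 \right)} + 2 \pi - (-4 - \log{\left(2 \right)} + 2 \pi) = 1.
So G(w) = 4 w - \log{\left(w^{2} + 1 \right)} - 8 \operatorname{atan}{\left(w \right)} + 1.
Check: d/dw[4 w - \log{\left(w^{2} + 1 \right)} - 8 \operatorname{atan}{\left(w \right)} + 1] = \frac{4 w^{2} - 2 w - 4}{w^{2} + 1} = G'(w).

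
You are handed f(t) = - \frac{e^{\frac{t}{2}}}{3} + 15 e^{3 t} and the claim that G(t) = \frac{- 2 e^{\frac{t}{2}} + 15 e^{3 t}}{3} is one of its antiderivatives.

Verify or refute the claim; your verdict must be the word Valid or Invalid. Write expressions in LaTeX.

Valid - the claim checks out under differentiation.

d/dt[G] = - \frac{e^{\frac{t}{2}}}{3} + 15 e^{3 t}
This equals f(t) exactly, so the claim holds.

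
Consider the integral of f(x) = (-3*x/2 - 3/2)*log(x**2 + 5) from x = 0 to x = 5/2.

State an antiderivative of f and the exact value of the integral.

Antiderivative: F(x) = -3*x**2*log(x**2 + 5)/4 + 3*x**2/4 - 3*x*log(x**2 + 5)/2 + 3*x - 15*log(x**2 + 5)/4 - 3*sqrt(5)*atan(sqrt(5)*x/5); value = -195*log(45/4)/16 - 3*sqrt(5)*atan(sqrt(5)/2) + 15*log(5)/4 + 195/16

Check any antiderivative F(x) by computing F'(x) and comparing it with f(x).
F(x) = -3*x**2*log(x**2 + 5)/4 + 3*x**2/4 - 3*x*log(x**2 + 5)/2 + 3*x - 15*log(x**2 + 5)/4 - 3*sqrt(5)*atan(sqrt(5)*x/5) is an antiderivative of f.
Check: d/dx[-3*x**2*log(x**2 + 5)/4 + 3*x**2/4 - 3*x*log(x**2 + 5)/2 + 3*x - 15*log(x**2 + 5)/4 - 3*sqrt(5)*atan(sqrt(5)*x/5)] = -3*x*log(x**2 + 5)/2 - 3*log(x**2 + 5)/2, which equals f(x).
F(5/2) = -195*log(45/4)/16 - 3*sqrt(5)*atan(sqrt(5)/2) + 195/16; F(0) = -15*log(5)/4.
Integral = F(5/2) - F(0) = -195*log(45/4)/16 - 3*sqrt(5)*atan(sqrt(5)/2) + 15*log(5)/4 + 195/16.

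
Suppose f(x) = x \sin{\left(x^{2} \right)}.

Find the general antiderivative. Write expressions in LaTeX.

F(x) = - \frac{\cos{\left(x^{2} \right)}}{2} + C

A candidate is checked by its d/dx: the result must match f(x).
Check: d/dx[- \frac{\cos{\left(x^{2} \right)}}{2}] = x \sin{\left(x^{2} \right)} = f(x).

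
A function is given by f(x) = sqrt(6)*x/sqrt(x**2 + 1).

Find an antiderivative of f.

An antiderivative is F(x) = sqrt(6)*sqrt(x**2 + 1).

The substitution u = 3*x**2/2 + 3/2 works: f is exactly (dF/du)*(du/dx) for that inner function.
Check: d/dx[sqrt(6)*sqrt(x**2 + 1)] = sqrt(6)*x/sqrt(x**2 + 1) = f(x).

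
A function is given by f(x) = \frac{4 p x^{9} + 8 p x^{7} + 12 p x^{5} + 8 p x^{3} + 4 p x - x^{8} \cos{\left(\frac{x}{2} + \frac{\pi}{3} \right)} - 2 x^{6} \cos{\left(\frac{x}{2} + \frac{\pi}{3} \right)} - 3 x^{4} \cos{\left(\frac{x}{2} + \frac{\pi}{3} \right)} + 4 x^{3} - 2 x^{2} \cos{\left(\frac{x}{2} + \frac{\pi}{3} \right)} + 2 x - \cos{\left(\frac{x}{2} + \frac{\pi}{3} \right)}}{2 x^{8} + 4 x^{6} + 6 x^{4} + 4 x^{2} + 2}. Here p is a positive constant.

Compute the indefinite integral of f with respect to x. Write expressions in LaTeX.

F(x) = \frac{2 p x^{6} + 2 p x^{4} + 2 p x^{2} - 2 x^{4} \sin{\left(\frac{x}{2} + \frac{\pi}{3} \right)} - 2 x^{2} \sin{\left(\frac{x}{2} + \frac{\pi}{3} \right)} - 2 \sin{\left(\frac{x}{2} + \frac{\pi}{3} \right)} - 1}{2 \left(x^{2} - x + 1\right) \left(x^{2} + x + 1\right)} + C

Differentiate the proposed F(x) back; it has to land on f(x) exactly.
Check: d/dx[\frac{2 p x^{6} + 2 p x^{4} + 2 p x^{2} - 2 x^{4} \sin{\left(\frac{x}{2} + \frac{\pi}{3} \right)} - 2 x^{2} \sin{\left(\frac{x}{2} + \frac{\pi}{3} \right)} - 2 \sin{\left(\frac{x}{2} + \frac{\pi}{3} \right)} - 1}{2 \left(x^{2} - x + 1\right) \left(x^{2} + x + 1\right)}] = \frac{4 p x^{9} + 8 p x^{7} + 12 p x^{5} + 8 p x^{3} + 4 p x - x^{8} \cos{\left(\frac{x}{2} + \frac{\pi}{3} \right)} - 2 x^{6} \cos{\left(\frac{x}{2} + \frac{\pi}{3} \right)} - 3 x^{4} \cos{\left(\frac{x}{2} + \frac{\pi}{3} \right)} + 4 x^{3} - 2 x^{2} \cos{\left(\frac{x}{2} + \frac{\pi}{3} \right)} + 2 x - \cos{\left(\frac{x}{2} + \frac{\pi}{3} \right)}}{2 x^{8} + 4 x^{6} + 6 x^{4} + 4 x^{2} + 2} = f(x).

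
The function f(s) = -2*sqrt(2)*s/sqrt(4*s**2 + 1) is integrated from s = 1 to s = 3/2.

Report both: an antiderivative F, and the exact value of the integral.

The substitution u = 2*s**2 + 1/2 works: f is exactly (dF/du)*(du/ds) for that inner function.
F(s) = -sqrt(2)*sqrt(4*s**2 + 1)/2 is an antiderivative of f.
Check: d/ds[-sqrt(2)*sqrt(4*s**2 + 1)/2] = -2*sqrt(2)*s/sqrt(4*s**2 + 1) = f(s).
F(3/2) = -sqrt(5); F(1) = -sqrt(10)/2.
Integral = F(3/2) - F(1) = -sqrt(5) + sqrt(10)/2.

Antiderivative: F(s) = -sqrt(2)*sqrt(4*s**2 + 1)/2; value = -sqrt(5) + sqrt(10)/2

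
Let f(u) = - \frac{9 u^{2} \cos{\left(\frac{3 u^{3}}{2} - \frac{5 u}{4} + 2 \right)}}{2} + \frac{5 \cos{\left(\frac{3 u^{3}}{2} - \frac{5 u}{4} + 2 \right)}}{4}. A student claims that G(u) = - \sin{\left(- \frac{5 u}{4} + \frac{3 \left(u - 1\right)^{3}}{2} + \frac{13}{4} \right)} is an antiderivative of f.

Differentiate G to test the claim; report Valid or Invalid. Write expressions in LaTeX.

Invalid: d/du[G] - f = \frac{9 u^{2} \cos{\left(\frac{3 u^{3}}{2} - \frac{5 u}{4} + 2 \right)}}{2} - \frac{9 u^{2} \cos{\left(\frac{3 u^{3}}{2} - \frac{9 u^{2}}{2} + \frac{13 u}{4} + \frac{7}{4} \right)}}{2} + 9 u \cos{\left(\frac{3 u^{3}}{2} - \frac{9 u^{2}}{2} + \frac{13 u}{4} + \frac{7}{4} \right)} - \frac{5 \cos{\left(\frac{3 u^{3}}{2} - \frac{5 u}{4} + 2 \right)}}{4} - \frac{13 \cos{\left(\frac{3 u^{3}}{2} - \frac{9 u^{2}}{2} + \frac{13 u}{4} + \frac{7}{4} \right)}}{4}, which is not 0.

d/du[G] = - \frac{9 u^{2} \cos{\left(\frac{3 u^{3}}{2} - \frac{9 u^{2}}{2} + \frac{13 u}{4} + \frac{7}{4} \right)}}{2} + 9 u \cos{\left(\frac{3 u^{3}}{2} - \frac{9 u^{2}}{2} + \frac{13 u}{4} + \frac{7}{4} \right)} - \frac{13 \cos{\left(\frac{3 u^{3}}{2} - \frac{9 u^{2}}{2} + \frac{13 u}{4} + \frac{7}{4} \right)}}{4}
d/du[G] - f(u) = \frac{9 u^{2} \cos{\left(\frac{3 u^{3}}{2} - \frac{5 u}{4} + 2 \right)}}{2} - \frac{9 u^{2} \cos{\left(\frac{3 u^{3}}{2} - \frac{9 u^{2}}{2} + \frac{13 u}{4} + \frac{7}{4} \right)}}{2} + 9 u \cos{\left(\frac{3 u^{3}}{2} - \frac{9 u^{2}}{2} + \frac{13 u}{4} + \frac{7}{4} \right)} - \frac{5 \cos{\left(\frac{3 u^{3}}{2} - \frac{5 u}{4} + 2 \right)}}{4} - \frac{13 \cos{\left(\frac{3 u^{3}}{2} - \frac{9 u^{2}}{2} + \frac{13 u}{4} + \frac{7}{4} \right)}}{4} != 0.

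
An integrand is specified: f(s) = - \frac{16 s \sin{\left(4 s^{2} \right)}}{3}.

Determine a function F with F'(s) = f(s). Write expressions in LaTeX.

f matches the chain-rule pattern g'(h)*h' with inner function h(s) = 4 s^{2}; substituting u = h(s) collapses the integral.
Check: d/ds[\frac{2 \cos{\left(4 s^{2} \right)}}{3}] = - \frac{16 s \sin{\left(4 s^{2} \right)}}{3} = f(s).

An antiderivative is F(s) = \frac{2 \cos{\left(4 s^{2} \right)}}{3}.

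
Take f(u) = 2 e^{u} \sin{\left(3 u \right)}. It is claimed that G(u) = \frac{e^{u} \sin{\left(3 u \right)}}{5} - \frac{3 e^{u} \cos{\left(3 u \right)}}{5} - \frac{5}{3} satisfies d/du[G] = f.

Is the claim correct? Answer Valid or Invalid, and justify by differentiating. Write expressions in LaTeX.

d/du[G] = 2 e^{u} \sin{\left(3 u \right)}
This equals f(u) exactly, so the claim holds.

Valid: G'(u) = f(u).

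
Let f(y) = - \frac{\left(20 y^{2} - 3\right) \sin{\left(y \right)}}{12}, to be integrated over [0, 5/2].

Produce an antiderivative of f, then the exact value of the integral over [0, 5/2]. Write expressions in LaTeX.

For F(y) to be correct the identity F'(y) - f(y) = 0 must hold.
F(y) = \frac{5 y^{2} \cos{\left(y \right)}}{3} - \frac{10 y \sin{\left(y \right)}}{3} - \frac{43 \cos{\left(y \right)}}{12} is an antiderivative of f.
Check: d/dy[\frac{5 y^{2} \cos{\left(y \right)}}{3} - \frac{10 y \sin{\left(y \right)}}{3} - \frac{43 \cos{\left(y \right)}}{12}] = - \frac{5 y^{2} \sin{\left(y \right)}}{3} + \frac{\sin{\left(y \right)}}{4}, which equals f(y).
F(5/2) = \frac{41 \cos{\left(\frac{5}{2} \right)}}{6} - \frac{25 \sin{\left(\frac{5}{2} \right)}}{3}; F(0) = - \frac{43}{12}.
Integral = F(5/2) - F(0) = \frac{41 \cos{\left(\frac{5}{2} \right)}}{6} - \frac{25 \sin{\left(\frac{5}{2} \right)}}{3} + \frac{43}{12}.

Antiderivative: F(y) = \frac{5 y^{2} \cos{\left(y \right)}}{3} - \frac{10 y \sin{\left(y \right)}}{3} - \frac{43 \cos{\left(y \right)}}{12}; value = \frac{41 \cos{\left(\frac{5}{2} \right)}}{6} - \frac{25 \sin{\left(\frac{5}{2} \right)}}{3} + \frac{43}{12}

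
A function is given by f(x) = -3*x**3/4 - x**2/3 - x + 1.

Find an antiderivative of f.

The integrand splits into summands that can be handled one at a time.
Check: d/dx[-3*x**4/16 - x**3/9 - x**2/2 + x] = -3*x**3/4 - x**2/3 - x + 1 = f(x).

An antiderivative is F(x) = -3*x**4/16 - x**3/9 - x**2/2 + x.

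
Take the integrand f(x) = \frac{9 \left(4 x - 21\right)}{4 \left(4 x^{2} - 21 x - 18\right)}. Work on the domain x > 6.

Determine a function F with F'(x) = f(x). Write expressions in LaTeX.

A first test for any F(x): its x-derivative must equal f(x) identically.
Check: d/dx[\frac{\log{\left(x - 6 \right)} + 8 \log{\left(2 x + \frac{3}{2} \right)}}{4}] = \frac{36 x - 189}{16 x^{2} - 84 x - 72}, which equals f(x).

An antiderivative is F(x) = \frac{\log{\left(x - 6 \right)} + 8 \log{\left(2 x + \frac{3}{2} \right)}}{4}.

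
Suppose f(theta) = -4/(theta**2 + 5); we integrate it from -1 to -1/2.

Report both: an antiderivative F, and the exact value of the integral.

Recover f(theta) by differentiating a candidate F(theta); any mismatch rules it out.
F(theta) = -4*sqrt(5)*atan(sqrt(5)*theta/5)/5 is an antiderivative of f.
Check: d/dtheta[-4*sqrt(5)*atan(sqrt(5)*theta/5)/5] = -4/(theta**2 + 5) = f(theta).
F(-1/2) = 4*sqrt(5)*atan(sqrt(5)/10)/5; F(-1) = 4*sqrt(5)*atan(sqrt(5)/5)/5.
Integral = F(-1/2) - F(-1) = -4*sqrt(5)*atan(sqrt(5)/5)/5 + 4*sqrt(5)*atan(sqrt(5)/10)/5.

Antiderivative: F(theta) = -4*sqrt(5)*atan(sqrt(5)*theta/5)/5; value = -4*sqrt(5)*atan(sqrt(5)/5)/5 + 4*sqrt(5)*atan(sqrt(5)/10)/5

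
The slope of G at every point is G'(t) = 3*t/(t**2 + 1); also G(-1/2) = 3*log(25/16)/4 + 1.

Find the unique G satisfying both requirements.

The substitution u = t**4 + 2*t**2 + 1 works: G'(t) is exactly (dG/du)*(du/dt) for that inner function.
A general antiderivative is 3*log(t**4 + 2*t**2 + 1)/4 + C.
The condition gives C = 3*log(25/16)/4 + 1 - (3*log(25/16)/4) = 1.
So G(t) = (3*log(t**4 + 2*t**2 + 1) + 4)/4.
Check: d/dt[(3*log(t**4 + 2*t**2 + 1) + 4)/4] = 3*t/(t**2 + 1) = G'(t).

G(t) = (3*log(t**4 + 2*t**2 + 1) + 4)/4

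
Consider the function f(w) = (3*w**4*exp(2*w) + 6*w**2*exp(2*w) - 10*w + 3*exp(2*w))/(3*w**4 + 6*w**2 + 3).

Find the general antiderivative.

Any candidate F(w) must reproduce f(w) exactly when differentiated.
Check: d/dw[exp(2*w)/2 + 5/(3*(w**2 + 1))] = (3*w**4*exp(2*w) + 6*w**2*exp(2*w) - 10*w + 3*exp(2*w))/(3*w**4 + 6*w**2 + 3) = f(w).

F(w) = exp(2*w)/2 + 5/(3*(w**2 + 1)) + C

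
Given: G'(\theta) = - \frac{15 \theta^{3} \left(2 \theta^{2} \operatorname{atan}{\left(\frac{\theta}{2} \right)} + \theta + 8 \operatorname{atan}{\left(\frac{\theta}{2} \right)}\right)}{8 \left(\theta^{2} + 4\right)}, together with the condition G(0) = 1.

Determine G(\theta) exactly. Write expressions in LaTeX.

G'(\theta) has the shape u'v + uv' for u = - \frac{15 \theta^{4}}{16} and v = \operatorname{atan}{\left(\frac{\theta}{2} \right)} — it is the derivative of the product u*v.
A general antiderivative is - \frac{15 \theta^{4} \operatorname{atan}{\left(\frac{\theta}{2} \right)}}{16} + C.
The condition gives C = 1 - (0) = 1.
So G(\theta) = - \frac{15 \theta^{4} \operatorname{atan}{\left(\frac{\theta}{2} \right)}}{16} + 1.
Check: d/d\theta[- \frac{15 \theta^{4} \operatorname{atan}{\left(\frac{\theta}{2} \right)}}{16} + 1] = \frac{- 30 \theta^{5} \operatorname{atan}{\left(\frac{\theta}{2} \right)} - 15 \theta^{4} - 120 \theta^{3} \operatorname{atan}{\left(\frac{\theta}{2} \right)}}{8 \theta^{2} + 32}, which equals G'(\theta).

G(\theta) = - \frac{15 \theta^{4} \operatorname{atan}{\left(\frac{\theta}{2} \right)}}{16} + 1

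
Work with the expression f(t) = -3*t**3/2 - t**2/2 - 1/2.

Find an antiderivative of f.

Integrate term by term and add the pieces.
Check: d/dt[t*(-9*t**3 - 4*t**2 - 12)/24] = -3*t**3/2 - t**2/2 - 1/2 = f(t).

An antiderivative is F(t) = t*(-9*t**3 - 4*t**2 - 12)/24.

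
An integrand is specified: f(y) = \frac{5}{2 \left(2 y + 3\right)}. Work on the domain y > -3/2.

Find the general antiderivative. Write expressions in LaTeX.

Recover f(y) by differentiating a candidate F(y); any mismatch rules it out.
Check: d/dy[\frac{5 \log{\left(2 y + 3 \right)}}{4}] = \frac{5}{4 y + 6}, which equals f(y).

F(y) = \frac{5 \log{\left(2 y + 3 \right)}}{4} + C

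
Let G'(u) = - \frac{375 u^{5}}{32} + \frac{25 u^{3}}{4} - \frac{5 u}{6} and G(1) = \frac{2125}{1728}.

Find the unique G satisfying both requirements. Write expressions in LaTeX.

G(u) = \frac{3456 - \left(15 u^{2} - 4\right)^{3}}{1728}

G'(u) matches the chain-rule pattern g'(h)*h' with inner function h(u) = \frac{5 u^{2}}{4} - \frac{1}{3}; substituting w = h(u) collapses the integral.
A general antiderivative is - \left(\frac{5 u^{2}}{4} - \frac{1}{3}\right)^{3} + C.
The condition gives C = \frac{2125}{1728} - (- \frac{1331}{1728}) = 2.
So G(u) = \frac{3456 - \left(15 u^{2} - 4\right)^{3}}{1728}.
Check: d/du[\frac{3456 - \left(15 u^{2} - 4\right)^{3}}{1728}] = - \frac{375 u^{5}}{32} + \frac{25 u^{3}}{4} - \frac{5 u}{6} = G'(u).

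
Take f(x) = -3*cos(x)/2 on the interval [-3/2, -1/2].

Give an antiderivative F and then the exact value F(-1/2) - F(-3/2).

Recover f(x) by differentiating a candidate F(x); any mismatch rules it out.
F(x) = -3*sin(x)/2 is an antiderivative of f.
Check: d/dx[-3*sin(x)/2] = -3*cos(x)/2 = f(x).
F(-1/2) = 3*sin(1/2)/2; F(-3/2) = 3*sin(3/2)/2.
Integral = F(-1/2) - F(-3/2) = -3*sin(3/2)/2 + 3*sin(1/2)/2.

Antiderivative: F(x) = -3*sin(x)/2; value = -3*sin(3/2)/2 + 3*sin(1/2)/2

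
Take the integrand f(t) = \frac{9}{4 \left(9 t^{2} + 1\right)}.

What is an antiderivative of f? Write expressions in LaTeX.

An antiderivative is F(t) = \frac{3 \operatorname{atan}{\left(3 t \right)}}{4}.

For F(t) to be correct the identity F'(t) - f(t) = 0 must hold.
Check: d/dt[\frac{3 \operatorname{atan}{\left(3 t \right)}}{4}] = \frac{9}{36 t^{2} + 4}, which equals f(t).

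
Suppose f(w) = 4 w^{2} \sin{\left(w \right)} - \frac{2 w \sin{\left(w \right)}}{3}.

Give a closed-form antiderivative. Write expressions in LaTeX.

An antiderivative is F(w) = - 4 w^{2} \cos{\left(w \right)} + 8 w \sin{\left(w \right)} + \frac{2 w \cos{\left(w \right)}}{3} - \frac{2 \sin{\left(w \right)}}{3} + 8 \cos{\left(w \right)}.

The integrand splits into summands that can be handled one at a time.
Check: d/dw[- 4 w^{2} \cos{\left(w \right)} + 8 w \sin{\left(w \right)} + \frac{2 w \cos{\left(w \right)}}{3} - \frac{2 \sin{\left(w \right)}}{3} + 8 \cos{\left(w \right)}] = 4 w^{2} \sin{\left(w \right)} - \frac{2 w \sin{\left(w \right)}}{3} = f(w).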